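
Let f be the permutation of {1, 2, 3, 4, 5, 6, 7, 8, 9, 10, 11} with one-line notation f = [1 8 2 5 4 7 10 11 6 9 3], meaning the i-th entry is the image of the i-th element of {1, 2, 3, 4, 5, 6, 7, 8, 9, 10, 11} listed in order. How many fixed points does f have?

The fixed points (elements with f(x) = x) are {1}, so there is 1.

1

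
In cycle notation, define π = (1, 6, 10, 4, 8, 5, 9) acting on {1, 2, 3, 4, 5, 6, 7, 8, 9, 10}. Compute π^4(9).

4

9 lies in the 7-cycle (1, 6, 10, 4, 8, 5, 9).
Stepping 4 places around the cycle: 9 → 1 → 6 → 10 → 4.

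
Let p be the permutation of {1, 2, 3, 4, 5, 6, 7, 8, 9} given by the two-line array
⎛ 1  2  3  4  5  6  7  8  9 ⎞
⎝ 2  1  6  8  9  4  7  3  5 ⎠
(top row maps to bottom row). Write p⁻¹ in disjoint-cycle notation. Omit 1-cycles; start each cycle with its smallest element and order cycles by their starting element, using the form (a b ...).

(1 2)(3 8 4 6)(5 9)

First write p in disjoint cycles: (1 2)(3 6 4 8)(5 9).
The inverse reverses every cycle; in canonical form, p⁻¹ = (1 2)(3 8 4 6)(5 9).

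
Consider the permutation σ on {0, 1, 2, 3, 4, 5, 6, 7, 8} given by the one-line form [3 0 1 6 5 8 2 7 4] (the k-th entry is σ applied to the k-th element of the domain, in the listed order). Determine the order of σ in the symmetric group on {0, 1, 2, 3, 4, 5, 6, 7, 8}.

The disjoint-cycle form of σ has cycle lengths 5, 3, 1.
The order of σ is the least common multiple of its cycle lengths: lcm(5, 3) = 15.

15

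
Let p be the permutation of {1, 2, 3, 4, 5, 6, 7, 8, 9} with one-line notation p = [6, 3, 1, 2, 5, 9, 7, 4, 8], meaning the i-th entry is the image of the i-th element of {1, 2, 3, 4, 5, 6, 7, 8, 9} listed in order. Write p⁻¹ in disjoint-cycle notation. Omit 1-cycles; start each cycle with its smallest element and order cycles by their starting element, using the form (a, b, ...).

The cycle decomposition of p is (1, 6, 9, 8, 4, 2, 3).
Reversing each cycle (and rotating so the smallest element leads) gives p⁻¹ = (1, 3, 2, 4, 8, 9, 6).

(1, 3, 2, 4, 8, 9, 6)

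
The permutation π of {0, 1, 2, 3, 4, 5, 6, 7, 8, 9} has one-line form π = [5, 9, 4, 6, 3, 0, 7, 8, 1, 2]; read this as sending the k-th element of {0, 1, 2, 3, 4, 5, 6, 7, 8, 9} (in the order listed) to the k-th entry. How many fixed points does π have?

No element satisfies π(x) = x, so there are 0 fixed points.

0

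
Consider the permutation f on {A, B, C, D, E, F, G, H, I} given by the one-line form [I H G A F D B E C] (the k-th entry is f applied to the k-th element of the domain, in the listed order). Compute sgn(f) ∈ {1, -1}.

In disjoint-cycle form the cycle lengths are 9.
A cycle of length ℓ contributes ℓ−1 transpositions, so f is a product of 8 transpositions — even.

1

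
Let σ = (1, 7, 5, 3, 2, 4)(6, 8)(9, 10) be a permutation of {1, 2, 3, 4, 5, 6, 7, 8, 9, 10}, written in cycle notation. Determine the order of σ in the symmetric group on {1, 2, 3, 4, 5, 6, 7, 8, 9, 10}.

6

The disjoint cycles have lengths 6, 2, 2.
The order is lcm(6, 2, 2) = 6.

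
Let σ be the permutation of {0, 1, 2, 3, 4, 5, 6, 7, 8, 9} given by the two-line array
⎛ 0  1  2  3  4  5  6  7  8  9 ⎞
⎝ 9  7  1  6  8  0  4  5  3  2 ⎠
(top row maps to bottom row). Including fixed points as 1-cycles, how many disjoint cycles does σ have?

The cycle decomposition is (0 9 2 1 7 5)(3 6 4 8), which has 2 cycles (counting 1-cycles).

2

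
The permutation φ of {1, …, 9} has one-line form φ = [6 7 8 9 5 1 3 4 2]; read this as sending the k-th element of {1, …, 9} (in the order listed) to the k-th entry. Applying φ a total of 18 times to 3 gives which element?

3

Tracing 3 → 8 → … returns to 3 after 6 steps, so 3 lies in a 6-cycle (2 7 3 8 4 9).
Powers repeat with period 6 on this cycle, and 18 mod 6 = 0, so φ^18(3) = φ^0(3).
So φ^18(3) = 3.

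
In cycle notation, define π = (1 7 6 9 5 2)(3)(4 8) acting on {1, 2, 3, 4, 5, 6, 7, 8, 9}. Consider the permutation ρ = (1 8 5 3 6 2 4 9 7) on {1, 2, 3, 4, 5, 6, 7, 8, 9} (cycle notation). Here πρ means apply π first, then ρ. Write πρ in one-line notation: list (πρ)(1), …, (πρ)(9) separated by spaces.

For each element, apply π then ρ: 1 → 7 → 1; 2 → 1 → 8; 3 → 3 → 6; 4 → 8 → 5; 5 → 2 → 4; 6 → 9 → 7; 7 → 6 → 2; 8 → 4 → 9; 9 → 5 → 3.
Collecting the images, πρ = [1 8 6 5 4 7 2 9 3].

1 8 6 5 4 7 2 9 3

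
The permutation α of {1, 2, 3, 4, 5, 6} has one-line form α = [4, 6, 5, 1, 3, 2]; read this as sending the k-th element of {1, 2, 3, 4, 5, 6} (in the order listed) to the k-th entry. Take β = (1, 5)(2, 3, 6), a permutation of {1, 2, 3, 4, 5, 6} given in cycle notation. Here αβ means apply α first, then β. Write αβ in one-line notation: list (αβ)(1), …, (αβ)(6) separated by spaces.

Chase each element through α then β: 1 → 4 → 4; 2 → 6 → 2; 3 → 5 → 1; 4 → 1 → 5; 5 → 3 → 6; 6 → 2 → 3.
Collecting the images, αβ = [4 2 1 5 6 3].

4 2 1 5 6 3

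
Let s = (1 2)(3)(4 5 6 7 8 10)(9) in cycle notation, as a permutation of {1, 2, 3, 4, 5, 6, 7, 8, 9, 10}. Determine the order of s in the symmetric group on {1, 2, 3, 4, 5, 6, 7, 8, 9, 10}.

6

The cycle type of s is (6, 2, 1, 1).
The order of s is the least common multiple of its cycle lengths: lcm(6, 2) = 6.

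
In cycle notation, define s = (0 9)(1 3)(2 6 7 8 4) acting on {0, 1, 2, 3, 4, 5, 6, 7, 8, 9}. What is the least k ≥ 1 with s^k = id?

10

The disjoint cycles have lengths 5, 2, 2, 1.
Since disjoint cycles commute, ord(s) = lcm(5, 2, 2) = 10.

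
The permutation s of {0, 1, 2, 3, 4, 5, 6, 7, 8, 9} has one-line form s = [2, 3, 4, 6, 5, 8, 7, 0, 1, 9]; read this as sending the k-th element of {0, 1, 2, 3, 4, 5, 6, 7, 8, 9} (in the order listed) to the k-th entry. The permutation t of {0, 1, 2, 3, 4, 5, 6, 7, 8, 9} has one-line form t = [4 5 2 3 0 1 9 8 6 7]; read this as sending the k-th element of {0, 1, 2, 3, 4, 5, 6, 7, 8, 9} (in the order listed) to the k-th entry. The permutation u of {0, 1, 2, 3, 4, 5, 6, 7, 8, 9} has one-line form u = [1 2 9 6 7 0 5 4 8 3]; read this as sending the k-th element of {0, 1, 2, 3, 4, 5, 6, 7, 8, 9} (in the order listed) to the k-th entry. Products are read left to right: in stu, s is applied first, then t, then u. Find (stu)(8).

Chase 8: s(8) = 1; t(1) = 5; u(5) = 0. Hence (stu)(8) = 0.

0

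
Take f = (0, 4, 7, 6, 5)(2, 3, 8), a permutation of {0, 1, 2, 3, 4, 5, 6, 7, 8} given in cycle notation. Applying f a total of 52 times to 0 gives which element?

7

0 lies in the 5-cycle (0, 4, 7, 6, 5).
On a 5-cycle, f^5 is the identity, so f^52 = f^2 there (52 ≡ 2 mod 5).
Advancing 2 steps from 0: 0 → 4 → 7.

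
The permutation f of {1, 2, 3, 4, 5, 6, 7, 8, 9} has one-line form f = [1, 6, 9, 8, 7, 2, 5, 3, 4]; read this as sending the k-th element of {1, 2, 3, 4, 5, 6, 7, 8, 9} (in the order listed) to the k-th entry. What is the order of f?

4

Writing f as disjoint cycles, the cycle lengths are 4, 2, 2, 1.
The order is lcm(4, 2, 2) = 4.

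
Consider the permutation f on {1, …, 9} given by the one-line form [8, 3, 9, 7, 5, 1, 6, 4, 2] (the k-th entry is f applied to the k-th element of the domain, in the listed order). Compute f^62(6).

Tracing 6 → 1 → … returns to 6 after 5 steps, so 6 lies in a 5-cycle (1, 8, 4, 7, 6).
Powers repeat with period 5 on this cycle, and 62 mod 5 = 2, so f^62(6) = f^2(6).
Stepping 2 places around the cycle: 6 → 1 → 8.

8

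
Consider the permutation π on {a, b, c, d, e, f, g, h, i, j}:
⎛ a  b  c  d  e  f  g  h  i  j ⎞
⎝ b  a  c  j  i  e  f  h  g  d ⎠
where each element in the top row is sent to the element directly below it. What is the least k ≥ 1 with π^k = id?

4

Decomposing into disjoint cycles gives cycle lengths 4, 2, 2, 1, 1.
The order is lcm(4, 2, 2) = 4.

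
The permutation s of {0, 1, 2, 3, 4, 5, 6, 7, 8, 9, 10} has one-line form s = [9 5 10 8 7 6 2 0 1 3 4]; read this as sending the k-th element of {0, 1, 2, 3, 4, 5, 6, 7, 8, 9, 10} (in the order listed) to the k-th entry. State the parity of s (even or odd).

In disjoint-cycle form the cycle lengths are 11.
A cycle is odd iff its length is even; s has 0 even-length cycles, so sgn(s) = (−1)^0 and s is even.

even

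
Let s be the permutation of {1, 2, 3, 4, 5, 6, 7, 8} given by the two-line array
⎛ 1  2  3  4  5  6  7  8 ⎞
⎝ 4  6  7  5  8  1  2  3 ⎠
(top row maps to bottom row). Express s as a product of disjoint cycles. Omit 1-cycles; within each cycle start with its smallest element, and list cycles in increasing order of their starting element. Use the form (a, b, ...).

(1, 4, 5, 8, 3, 7, 2, 6)

Iterating s from 1 gives 1 → 4 → 5 → 8 → 3 → 7 → 2 → 6 → 1; that is the 8-cycle (1, 4, 5, 8, 3, 7, 2, 6).
Repeating from the next unused element and collecting all non-trivial cycles gives (1, 4, 5, 8, 3, 7, 2, 6).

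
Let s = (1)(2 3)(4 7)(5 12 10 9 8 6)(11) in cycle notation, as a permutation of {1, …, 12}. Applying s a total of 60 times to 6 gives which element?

6 lies in the 6-cycle (5 12 10 9 8 6).
Since the cycle has length 6, s^60 acts on it the same as s^0 (60 mod 6 = 0).
So s^60(6) = 6.

6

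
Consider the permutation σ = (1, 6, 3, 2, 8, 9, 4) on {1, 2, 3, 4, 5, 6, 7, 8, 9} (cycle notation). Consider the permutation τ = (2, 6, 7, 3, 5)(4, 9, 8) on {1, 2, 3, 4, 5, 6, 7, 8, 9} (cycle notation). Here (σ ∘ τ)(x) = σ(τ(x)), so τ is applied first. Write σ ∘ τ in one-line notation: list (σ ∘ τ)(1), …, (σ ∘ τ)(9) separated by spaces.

6 3 5 4 8 7 2 1 9

Chase each element through τ then σ: 1 → 1 → 6; 2 → 6 → 3; 3 → 5 → 5; 4 → 9 → 4; 5 → 2 → 8; 6 → 7 → 7; 7 → 3 → 2; 8 → 4 → 1; 9 → 8 → 9.
Collecting the images, σ ∘ τ = [6 3 5 4 8 7 2 1 9].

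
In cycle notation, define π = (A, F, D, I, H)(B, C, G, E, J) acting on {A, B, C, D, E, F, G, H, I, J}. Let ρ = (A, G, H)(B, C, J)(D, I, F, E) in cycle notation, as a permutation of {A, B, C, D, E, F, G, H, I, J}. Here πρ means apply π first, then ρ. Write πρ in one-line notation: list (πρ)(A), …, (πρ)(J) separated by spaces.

E J H F B I D G A C

For each element, apply π then ρ: A → F → E; B → C → J; C → G → H; D → I → F; E → J → B; F → D → I; G → E → D; H → A → G; I → H → A; J → B → C.
So πρ in one-line form is E J H F B I D G A C.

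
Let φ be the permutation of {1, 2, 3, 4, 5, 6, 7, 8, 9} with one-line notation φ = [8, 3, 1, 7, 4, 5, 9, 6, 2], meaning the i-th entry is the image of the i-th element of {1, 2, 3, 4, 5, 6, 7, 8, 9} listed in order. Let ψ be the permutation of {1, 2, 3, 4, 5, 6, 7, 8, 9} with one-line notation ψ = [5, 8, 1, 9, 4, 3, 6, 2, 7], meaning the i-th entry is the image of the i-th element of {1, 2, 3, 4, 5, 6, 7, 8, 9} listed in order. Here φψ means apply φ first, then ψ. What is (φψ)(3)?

First apply φ: φ(3) = 1, then ψ(1) = 5. Thus (φψ)(3) = 5.

5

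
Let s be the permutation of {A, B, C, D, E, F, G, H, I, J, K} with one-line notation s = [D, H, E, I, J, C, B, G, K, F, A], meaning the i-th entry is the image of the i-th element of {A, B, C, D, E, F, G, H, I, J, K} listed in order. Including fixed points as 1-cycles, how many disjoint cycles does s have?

3

The cycle decomposition is (A D I K)(B H G)(C E J F), which has 3 cycles (counting 1-cycles).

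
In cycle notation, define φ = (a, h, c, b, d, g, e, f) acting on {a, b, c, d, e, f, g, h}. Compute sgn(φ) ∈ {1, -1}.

-1

The cycle lengths are 8.
A cycle of length ℓ contributes ℓ−1 transpositions, so φ is a product of 7 transpositions — odd.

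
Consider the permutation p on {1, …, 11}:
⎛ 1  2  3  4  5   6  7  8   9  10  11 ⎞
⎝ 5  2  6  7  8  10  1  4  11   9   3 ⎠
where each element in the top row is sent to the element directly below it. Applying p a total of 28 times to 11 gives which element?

Tracing 11 → 3 → … returns to 11 after 5 steps, so 11 lies in a 5-cycle (3, 6, 10, 9, 11).
Since the cycle has length 5, p^28 acts on it the same as p^3 (28 mod 5 = 3).
Advancing 3 steps from 11: 11 → 3 → 6 → 10.

10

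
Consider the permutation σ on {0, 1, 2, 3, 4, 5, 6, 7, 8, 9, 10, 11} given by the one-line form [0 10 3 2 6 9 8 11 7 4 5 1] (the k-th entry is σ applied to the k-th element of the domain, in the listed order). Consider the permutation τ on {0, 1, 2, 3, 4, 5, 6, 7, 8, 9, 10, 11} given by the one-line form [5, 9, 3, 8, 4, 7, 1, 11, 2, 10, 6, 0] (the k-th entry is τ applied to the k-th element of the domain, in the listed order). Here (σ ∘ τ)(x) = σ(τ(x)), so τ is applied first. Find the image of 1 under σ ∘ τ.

4

First apply τ: τ(1) = 9, then σ(9) = 4. Thus (σ ∘ τ)(1) = 4.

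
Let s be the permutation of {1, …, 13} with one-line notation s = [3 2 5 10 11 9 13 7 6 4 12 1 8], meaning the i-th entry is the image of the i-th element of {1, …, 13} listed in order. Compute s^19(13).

Tracing 13 → 8 → … returns to 13 after 3 steps, so 13 lies in a 3-cycle (7 13 8).
On a 3-cycle, s^3 is the identity, so s^19 = s^1 there (19 ≡ 1 mod 3).
Stepping 1 place around the cycle: 13 → 8.

8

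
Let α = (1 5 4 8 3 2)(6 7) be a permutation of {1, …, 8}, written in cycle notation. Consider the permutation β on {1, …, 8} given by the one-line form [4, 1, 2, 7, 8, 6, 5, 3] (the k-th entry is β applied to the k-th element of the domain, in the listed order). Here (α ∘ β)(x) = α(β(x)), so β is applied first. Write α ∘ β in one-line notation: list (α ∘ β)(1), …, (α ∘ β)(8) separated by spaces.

8 5 1 6 3 7 4 2

(α ∘ β)(x) = α(β(x)). Computing each image: α(β(1)) = α(4) = 8, α(β(2)) = α(1) = 5, α(β(3)) = α(2) = 1, α(β(4)) = α(7) = 6, α(β(5)) = α(8) = 3, α(β(6)) = α(6) = 7, α(β(7)) = α(5) = 4, α(β(8)) = α(3) = 2.
Hence α ∘ β = [8 5 1 6 3 7 4 2].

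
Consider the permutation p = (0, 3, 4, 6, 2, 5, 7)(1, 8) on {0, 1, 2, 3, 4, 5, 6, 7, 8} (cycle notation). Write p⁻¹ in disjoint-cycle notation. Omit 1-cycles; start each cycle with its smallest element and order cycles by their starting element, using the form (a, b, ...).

Inverting a permutation written in cycle notation just reverses the order within every cycle.
After reversing and putting each cycle's least element first, p⁻¹ = (0, 7, 5, 2, 6, 4, 3)(1, 8).

(0, 7, 5, 2, 6, 4, 3)(1, 8)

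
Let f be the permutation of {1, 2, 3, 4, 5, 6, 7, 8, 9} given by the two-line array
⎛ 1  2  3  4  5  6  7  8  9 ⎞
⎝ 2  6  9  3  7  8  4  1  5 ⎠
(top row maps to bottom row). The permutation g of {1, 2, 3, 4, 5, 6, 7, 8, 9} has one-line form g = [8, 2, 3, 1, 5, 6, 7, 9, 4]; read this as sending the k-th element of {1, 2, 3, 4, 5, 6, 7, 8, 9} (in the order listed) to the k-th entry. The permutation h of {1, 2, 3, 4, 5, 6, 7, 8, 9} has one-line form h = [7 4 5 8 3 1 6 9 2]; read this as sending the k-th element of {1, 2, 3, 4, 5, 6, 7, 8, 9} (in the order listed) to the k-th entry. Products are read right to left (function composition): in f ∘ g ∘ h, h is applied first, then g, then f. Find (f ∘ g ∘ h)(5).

9

Apply the permutations in order: h(5) = 3, then g(3) = 3, then f(3) = 9. So (f ∘ g ∘ h)(5) = 9.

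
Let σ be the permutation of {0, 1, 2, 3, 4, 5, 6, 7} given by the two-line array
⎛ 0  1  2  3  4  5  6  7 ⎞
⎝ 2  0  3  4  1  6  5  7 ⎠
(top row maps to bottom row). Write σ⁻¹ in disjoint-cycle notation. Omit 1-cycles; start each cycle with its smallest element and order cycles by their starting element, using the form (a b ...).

The cycle decomposition of σ is (0 2 3 4 1)(5 6).
Reversing each cycle (and rotating so the smallest element leads) gives σ⁻¹ = (0 1 4 3 2)(5 6).

(0 1 4 3 2)(5 6)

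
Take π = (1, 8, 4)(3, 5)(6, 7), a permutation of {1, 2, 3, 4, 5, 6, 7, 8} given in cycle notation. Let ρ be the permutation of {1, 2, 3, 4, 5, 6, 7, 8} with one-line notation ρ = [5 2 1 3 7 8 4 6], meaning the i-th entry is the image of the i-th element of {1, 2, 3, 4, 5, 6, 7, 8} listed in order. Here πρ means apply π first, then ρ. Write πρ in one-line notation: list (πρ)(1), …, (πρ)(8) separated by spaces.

(πρ)(x) = ρ(π(x)). Computing each image: ρ(π(1)) = ρ(8) = 6, ρ(π(2)) = ρ(2) = 2, ρ(π(3)) = ρ(5) = 7, ρ(π(4)) = ρ(1) = 5, ρ(π(5)) = ρ(3) = 1, ρ(π(6)) = ρ(7) = 4, ρ(π(7)) = ρ(6) = 8, ρ(π(8)) = ρ(4) = 3.
Hence πρ = [6 2 7 5 1 4 8 3].

6 2 7 5 1 4 8 3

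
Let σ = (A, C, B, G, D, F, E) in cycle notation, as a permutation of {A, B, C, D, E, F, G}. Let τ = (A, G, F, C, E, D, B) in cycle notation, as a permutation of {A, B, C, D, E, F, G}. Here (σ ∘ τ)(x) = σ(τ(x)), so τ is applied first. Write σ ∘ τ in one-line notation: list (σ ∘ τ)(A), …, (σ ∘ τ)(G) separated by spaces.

(σ ∘ τ)(x) = σ(τ(x)). Computing each image: σ(τ(A)) = σ(G) = D, σ(τ(B)) = σ(A) = C, σ(τ(C)) = σ(E) = A, σ(τ(D)) = σ(B) = G, σ(τ(E)) = σ(D) = F, σ(τ(F)) = σ(C) = B, σ(τ(G)) = σ(F) = E.
Hence σ ∘ τ = [D C A G F B E].

D C A G F B E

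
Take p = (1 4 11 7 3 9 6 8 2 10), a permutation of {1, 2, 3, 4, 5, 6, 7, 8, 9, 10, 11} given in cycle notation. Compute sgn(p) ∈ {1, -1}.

-1

The cycle lengths are 10, 1.
A cycle of length ℓ contributes ℓ−1 transpositions, so p is a product of 9 transpositions — odd.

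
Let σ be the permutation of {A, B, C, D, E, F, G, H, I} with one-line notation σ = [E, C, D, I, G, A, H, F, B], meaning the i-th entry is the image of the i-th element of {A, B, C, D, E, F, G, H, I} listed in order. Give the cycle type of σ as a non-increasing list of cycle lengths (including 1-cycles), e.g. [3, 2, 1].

[5, 4]

The disjoint cycles are (A, E, G, H, F)(B, C, D, I), with lengths 5, 4 in non-increasing order.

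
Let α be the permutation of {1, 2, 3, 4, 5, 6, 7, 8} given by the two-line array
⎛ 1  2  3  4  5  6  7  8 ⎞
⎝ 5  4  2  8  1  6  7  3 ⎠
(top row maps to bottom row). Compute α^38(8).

Tracing 8 → 3 → … returns to 8 after 4 steps, so 8 lies in a 4-cycle (2, 4, 8, 3).
On a 4-cycle, α^4 is the identity, so α^38 = α^2 there (38 ≡ 2 mod 4).
Stepping 2 places around the cycle: 8 → 3 → 2.

2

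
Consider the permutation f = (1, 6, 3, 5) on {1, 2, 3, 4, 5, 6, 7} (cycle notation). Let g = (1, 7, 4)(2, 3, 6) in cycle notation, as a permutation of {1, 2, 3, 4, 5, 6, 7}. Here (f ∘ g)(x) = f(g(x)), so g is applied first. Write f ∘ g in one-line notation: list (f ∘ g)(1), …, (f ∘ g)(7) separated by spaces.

7 5 3 6 1 2 4

(f ∘ g)(x) = f(g(x)). Computing each image: f(g(1)) = f(7) = 7, f(g(2)) = f(3) = 5, f(g(3)) = f(6) = 3, f(g(4)) = f(1) = 6, f(g(5)) = f(5) = 1, f(g(6)) = f(2) = 2, f(g(7)) = f(4) = 4.
Hence f ∘ g = [7 5 3 6 1 2 4].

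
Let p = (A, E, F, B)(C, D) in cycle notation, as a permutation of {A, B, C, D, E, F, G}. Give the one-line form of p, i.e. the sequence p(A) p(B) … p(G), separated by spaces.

Each element maps to the next entry in its cycle (wrapping to the front): A→E, B→A, C→D, D→C, E→F, F→B, G→G.
So the one-line form is E A D C F B G.

E A D C F B G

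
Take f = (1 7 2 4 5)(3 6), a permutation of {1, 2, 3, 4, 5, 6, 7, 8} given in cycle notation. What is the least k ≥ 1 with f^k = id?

10

The cycle type of f is (5, 2, 1).
The order of f is the least common multiple of its cycle lengths: lcm(5, 2) = 10.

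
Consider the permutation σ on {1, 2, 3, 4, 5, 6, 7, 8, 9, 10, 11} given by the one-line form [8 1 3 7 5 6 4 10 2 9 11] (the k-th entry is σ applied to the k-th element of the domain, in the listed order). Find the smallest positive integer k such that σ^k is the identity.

The disjoint-cycle form of σ has cycle lengths 5, 2, 1, 1, 1, 1.
The order is lcm(5, 2) = 10.

10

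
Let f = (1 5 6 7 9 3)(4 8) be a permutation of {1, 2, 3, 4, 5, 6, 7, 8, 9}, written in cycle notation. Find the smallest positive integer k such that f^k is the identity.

The cycle type of f is (6, 2, 1).
The order of f is the least common multiple of its cycle lengths: lcm(6, 2) = 6.

6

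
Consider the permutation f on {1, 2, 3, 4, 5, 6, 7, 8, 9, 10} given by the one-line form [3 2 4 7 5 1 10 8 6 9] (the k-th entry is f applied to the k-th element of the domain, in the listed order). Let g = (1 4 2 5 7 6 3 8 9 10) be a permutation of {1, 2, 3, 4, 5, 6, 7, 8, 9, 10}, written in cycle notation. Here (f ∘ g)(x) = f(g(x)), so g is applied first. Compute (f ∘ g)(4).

2

(f ∘ g)(4) = f(g(4)). g(4) = 2, then f(2) = 2. So (f ∘ g)(4) = 2.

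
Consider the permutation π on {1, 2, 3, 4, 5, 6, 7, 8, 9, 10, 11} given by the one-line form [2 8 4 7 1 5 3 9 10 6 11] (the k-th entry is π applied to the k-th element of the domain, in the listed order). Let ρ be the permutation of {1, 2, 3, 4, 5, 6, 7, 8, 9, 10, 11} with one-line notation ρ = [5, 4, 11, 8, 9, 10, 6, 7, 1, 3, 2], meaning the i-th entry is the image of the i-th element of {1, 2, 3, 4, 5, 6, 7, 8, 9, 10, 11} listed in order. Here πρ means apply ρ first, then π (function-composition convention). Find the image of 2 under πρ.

First apply ρ: ρ(2) = 4, then π(4) = 7. Thus (πρ)(2) = 7.

7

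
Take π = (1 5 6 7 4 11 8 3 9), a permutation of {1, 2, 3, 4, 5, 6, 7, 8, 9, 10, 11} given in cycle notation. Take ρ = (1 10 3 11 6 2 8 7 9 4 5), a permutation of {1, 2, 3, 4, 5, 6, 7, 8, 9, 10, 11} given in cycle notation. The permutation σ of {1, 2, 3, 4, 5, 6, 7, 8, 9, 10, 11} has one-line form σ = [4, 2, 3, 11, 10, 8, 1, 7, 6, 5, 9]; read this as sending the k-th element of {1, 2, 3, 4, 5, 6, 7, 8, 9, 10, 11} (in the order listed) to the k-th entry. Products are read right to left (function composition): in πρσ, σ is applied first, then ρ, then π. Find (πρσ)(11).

Apply the permutations in order: σ(11) = 9, then ρ(9) = 4, then π(4) = 11. So (πρσ)(11) = 11.

11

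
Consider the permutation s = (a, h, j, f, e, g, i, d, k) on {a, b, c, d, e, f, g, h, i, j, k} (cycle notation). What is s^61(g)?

g lies in the 9-cycle (a, h, j, f, e, g, i, d, k).
Since the cycle has length 9, s^61 acts on it the same as s^7 (61 mod 9 = 7).
Stepping 7 places around the cycle: g → i → d → k → a → h → j → f.

f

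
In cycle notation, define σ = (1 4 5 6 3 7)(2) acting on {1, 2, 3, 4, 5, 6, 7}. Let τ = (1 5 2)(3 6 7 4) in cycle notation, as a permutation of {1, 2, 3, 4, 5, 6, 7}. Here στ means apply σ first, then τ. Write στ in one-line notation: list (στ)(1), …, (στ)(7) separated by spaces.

(στ)(x) = τ(σ(x)). Computing each image: τ(σ(1)) = τ(4) = 3, τ(σ(2)) = τ(2) = 1, τ(σ(3)) = τ(7) = 4, τ(σ(4)) = τ(5) = 2, τ(σ(5)) = τ(6) = 7, τ(σ(6)) = τ(3) = 6, τ(σ(7)) = τ(1) = 5.
Hence στ = [3 1 4 2 7 6 5].

3 1 4 2 7 6 5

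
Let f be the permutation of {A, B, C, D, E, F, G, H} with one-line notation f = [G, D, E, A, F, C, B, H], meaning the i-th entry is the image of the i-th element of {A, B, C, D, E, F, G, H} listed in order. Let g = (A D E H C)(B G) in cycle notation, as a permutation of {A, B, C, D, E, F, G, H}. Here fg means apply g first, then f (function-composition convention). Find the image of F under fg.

g(F) = F, then f(F) = C; composing gives (fg)(F) = C.

C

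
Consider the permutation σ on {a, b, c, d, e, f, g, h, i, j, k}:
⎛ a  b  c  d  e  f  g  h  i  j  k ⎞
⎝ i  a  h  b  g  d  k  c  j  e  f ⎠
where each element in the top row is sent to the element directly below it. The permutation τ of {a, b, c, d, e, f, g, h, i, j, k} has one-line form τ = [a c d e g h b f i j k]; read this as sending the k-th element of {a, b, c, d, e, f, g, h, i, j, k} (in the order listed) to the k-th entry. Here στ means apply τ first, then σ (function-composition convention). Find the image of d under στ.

First apply τ: τ(d) = e, then σ(e) = g. Thus (στ)(d) = g.

g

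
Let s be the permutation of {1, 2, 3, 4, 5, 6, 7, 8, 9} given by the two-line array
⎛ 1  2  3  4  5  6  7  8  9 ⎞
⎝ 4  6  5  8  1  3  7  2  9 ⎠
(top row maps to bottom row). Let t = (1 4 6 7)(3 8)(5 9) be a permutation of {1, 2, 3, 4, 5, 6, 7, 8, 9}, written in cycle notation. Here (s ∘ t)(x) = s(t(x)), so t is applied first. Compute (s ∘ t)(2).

6

First apply t: t(2) = 2, then s(2) = 6. Thus (s ∘ t)(2) = 6.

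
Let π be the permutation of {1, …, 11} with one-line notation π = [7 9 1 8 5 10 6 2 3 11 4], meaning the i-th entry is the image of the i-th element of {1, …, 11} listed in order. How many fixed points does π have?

1

The fixed points (elements with π(x) = x) are {5}, so there is 1.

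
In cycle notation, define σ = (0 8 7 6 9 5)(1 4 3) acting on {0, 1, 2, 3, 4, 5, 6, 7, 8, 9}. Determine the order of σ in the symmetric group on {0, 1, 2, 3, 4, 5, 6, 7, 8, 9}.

6

The disjoint cycles have lengths 6, 3, 1.
The order is lcm(6, 3) = 6.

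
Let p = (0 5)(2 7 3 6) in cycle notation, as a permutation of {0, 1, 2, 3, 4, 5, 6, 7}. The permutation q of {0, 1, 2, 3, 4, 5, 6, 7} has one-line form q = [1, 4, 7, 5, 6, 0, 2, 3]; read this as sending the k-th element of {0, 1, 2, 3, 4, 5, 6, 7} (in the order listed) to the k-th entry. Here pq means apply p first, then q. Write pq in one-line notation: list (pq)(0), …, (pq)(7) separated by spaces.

0 4 3 2 6 1 7 5

For each element, apply p then q: 0 → 5 → 0; 1 → 1 → 4; 2 → 7 → 3; 3 → 6 → 2; 4 → 4 → 6; 5 → 0 → 1; 6 → 2 → 7; 7 → 3 → 5.
Collecting the images, pq = [0 4 3 2 6 1 7 5].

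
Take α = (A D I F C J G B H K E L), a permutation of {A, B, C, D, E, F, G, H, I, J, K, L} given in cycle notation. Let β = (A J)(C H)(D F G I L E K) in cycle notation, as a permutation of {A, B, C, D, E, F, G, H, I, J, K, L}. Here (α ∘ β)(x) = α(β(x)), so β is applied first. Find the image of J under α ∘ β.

D

First apply β: β(J) = A, then α(A) = D. Thus (α ∘ β)(J) = D.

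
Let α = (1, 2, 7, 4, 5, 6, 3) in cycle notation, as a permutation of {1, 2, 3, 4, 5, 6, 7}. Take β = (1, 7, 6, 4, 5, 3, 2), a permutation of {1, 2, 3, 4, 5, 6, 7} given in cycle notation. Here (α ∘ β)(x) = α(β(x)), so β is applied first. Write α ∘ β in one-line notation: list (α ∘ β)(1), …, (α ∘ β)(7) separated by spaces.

4 2 7 6 1 5 3

(α ∘ β)(x) = α(β(x)). Computing each image: α(β(1)) = α(7) = 4, α(β(2)) = α(1) = 2, α(β(3)) = α(2) = 7, α(β(4)) = α(5) = 6, α(β(5)) = α(3) = 1, α(β(6)) = α(4) = 5, α(β(7)) = α(6) = 3.
Hence α ∘ β = [4 2 7 6 1 5 3].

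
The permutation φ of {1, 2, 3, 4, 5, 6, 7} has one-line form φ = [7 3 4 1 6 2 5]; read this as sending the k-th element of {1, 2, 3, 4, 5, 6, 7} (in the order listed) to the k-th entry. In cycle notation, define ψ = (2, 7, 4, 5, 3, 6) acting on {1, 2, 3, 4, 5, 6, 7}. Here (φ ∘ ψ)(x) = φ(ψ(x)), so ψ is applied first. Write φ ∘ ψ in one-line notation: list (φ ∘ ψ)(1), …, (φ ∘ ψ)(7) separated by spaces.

7 5 2 6 4 3 1

For each element, apply ψ then φ: 1 → 1 → 7; 2 → 7 → 5; 3 → 6 → 2; 4 → 5 → 6; 5 → 3 → 4; 6 → 2 → 3; 7 → 4 → 1.
So φ ∘ ψ in one-line form is 7 5 2 6 4 3 1.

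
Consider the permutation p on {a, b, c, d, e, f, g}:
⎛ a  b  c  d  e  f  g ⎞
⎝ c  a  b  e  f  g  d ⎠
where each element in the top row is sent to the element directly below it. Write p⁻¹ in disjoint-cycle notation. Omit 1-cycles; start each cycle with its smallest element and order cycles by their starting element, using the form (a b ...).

(a b c)(d g f e)

First write p in disjoint cycles: (a c b)(d e f g).
Reversing each cycle (and rotating so the smallest element leads) gives p⁻¹ = (a b c)(d g f e).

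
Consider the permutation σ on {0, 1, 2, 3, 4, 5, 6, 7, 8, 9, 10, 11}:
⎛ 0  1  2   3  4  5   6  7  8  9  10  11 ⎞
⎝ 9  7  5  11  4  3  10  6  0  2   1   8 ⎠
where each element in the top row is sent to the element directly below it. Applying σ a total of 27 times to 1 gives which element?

10

Tracing 1 → 7 → … returns to 1 after 4 steps, so 1 lies in a 4-cycle (1, 7, 6, 10).
Powers repeat with period 4 on this cycle, and 27 mod 4 = 3, so σ^27(1) = σ^3(1).
Advancing 3 steps from 1: 1 → 7 → 6 → 10.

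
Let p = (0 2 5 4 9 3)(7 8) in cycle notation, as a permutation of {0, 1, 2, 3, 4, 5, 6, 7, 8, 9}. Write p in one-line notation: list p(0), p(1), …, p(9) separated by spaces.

Image by image: 0↦2, 1↦1, 2↦5, 3↦0, 4↦9, 5↦4, 6↦6, 7↦8, 8↦7, 9↦3.
Listing these in domain order gives 2 1 5 0 9 4 6 8 7 3.

2 1 5 0 9 4 6 8 7 3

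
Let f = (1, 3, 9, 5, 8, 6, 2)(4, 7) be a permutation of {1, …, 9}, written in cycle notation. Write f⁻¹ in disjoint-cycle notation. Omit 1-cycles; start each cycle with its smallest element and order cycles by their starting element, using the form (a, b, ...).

(1, 2, 6, 8, 5, 9, 3)(4, 7)

Inverting a permutation written in cycle notation just reverses the order within every cycle.
After reversing and putting each cycle's least element first, f⁻¹ = (1, 2, 6, 8, 5, 9, 3)(4, 7).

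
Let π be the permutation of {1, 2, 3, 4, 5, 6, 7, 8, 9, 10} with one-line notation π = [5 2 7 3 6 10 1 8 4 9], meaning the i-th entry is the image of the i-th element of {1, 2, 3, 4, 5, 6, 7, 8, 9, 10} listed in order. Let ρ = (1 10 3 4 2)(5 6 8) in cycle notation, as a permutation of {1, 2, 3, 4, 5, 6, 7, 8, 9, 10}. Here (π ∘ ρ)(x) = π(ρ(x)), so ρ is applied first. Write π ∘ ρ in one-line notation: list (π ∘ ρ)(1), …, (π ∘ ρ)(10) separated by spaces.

(π ∘ ρ)(x) = π(ρ(x)). Computing each image: π(ρ(1)) = π(10) = 9, π(ρ(2)) = π(1) = 5, π(ρ(3)) = π(4) = 3, π(ρ(4)) = π(2) = 2, π(ρ(5)) = π(6) = 10, π(ρ(6)) = π(8) = 8, π(ρ(7)) = π(7) = 1, π(ρ(8)) = π(5) = 6, π(ρ(9)) = π(9) = 4, π(ρ(10)) = π(3) = 7.
Hence π ∘ ρ = [9 5 3 2 10 8 1 6 4 7].

9 5 3 2 10 8 1 6 4 7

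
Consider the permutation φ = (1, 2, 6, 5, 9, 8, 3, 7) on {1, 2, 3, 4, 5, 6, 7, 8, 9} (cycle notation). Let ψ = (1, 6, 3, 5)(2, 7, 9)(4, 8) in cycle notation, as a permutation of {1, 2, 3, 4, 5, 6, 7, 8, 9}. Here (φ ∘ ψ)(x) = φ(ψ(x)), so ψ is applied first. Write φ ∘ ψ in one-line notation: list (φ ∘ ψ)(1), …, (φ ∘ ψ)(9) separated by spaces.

Chase each element through ψ then φ: 1 → 6 → 5; 2 → 7 → 1; 3 → 5 → 9; 4 → 8 → 3; 5 → 1 → 2; 6 → 3 → 7; 7 → 9 → 8; 8 → 4 → 4; 9 → 2 → 6.
Collecting the images, φ ∘ ψ = [5 1 9 3 2 7 8 4 6].

5 1 9 3 2 7 8 4 6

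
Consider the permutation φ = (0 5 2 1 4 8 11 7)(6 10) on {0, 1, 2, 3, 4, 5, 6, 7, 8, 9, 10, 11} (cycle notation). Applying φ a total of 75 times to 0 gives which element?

0 lies in the 8-cycle (0 5 2 1 4 8 11 7).
On an 8-cycle, φ^8 is the identity, so φ^75 = φ^3 there (75 ≡ 3 mod 8).
Advancing 3 steps from 0: 0 → 5 → 2 → 1.

1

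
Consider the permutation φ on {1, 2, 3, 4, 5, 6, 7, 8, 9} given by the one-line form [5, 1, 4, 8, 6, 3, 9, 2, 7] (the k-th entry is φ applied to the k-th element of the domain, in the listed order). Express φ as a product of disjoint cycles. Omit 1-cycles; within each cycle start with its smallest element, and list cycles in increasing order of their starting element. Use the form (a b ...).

(1 5 6 3 4 8 2)(7 9)

Iterating φ from 1 gives 1 → 5 → 6 → 3 → 4 → 8 → 2 → 1; that is the 7-cycle (1 5 6 3 4 8 2).
Continuing from each remaining unvisited element yields (1 5 6 3 4 8 2)(7 9).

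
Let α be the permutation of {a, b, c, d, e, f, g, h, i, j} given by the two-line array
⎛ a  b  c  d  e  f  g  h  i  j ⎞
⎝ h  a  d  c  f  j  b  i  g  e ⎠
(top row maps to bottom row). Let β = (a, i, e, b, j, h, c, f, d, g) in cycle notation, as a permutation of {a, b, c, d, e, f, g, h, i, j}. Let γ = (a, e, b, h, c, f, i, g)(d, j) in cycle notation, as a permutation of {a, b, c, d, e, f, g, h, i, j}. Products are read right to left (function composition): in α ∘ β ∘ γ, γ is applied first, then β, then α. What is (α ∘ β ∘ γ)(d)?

i

Apply the permutations in order: γ(d) = j, then β(j) = h, then α(h) = i. So (α ∘ β ∘ γ)(d) = i.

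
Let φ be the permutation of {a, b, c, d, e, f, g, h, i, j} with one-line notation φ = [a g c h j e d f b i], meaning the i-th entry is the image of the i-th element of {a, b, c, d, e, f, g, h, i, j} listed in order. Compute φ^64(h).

h

Tracing h → f → … returns to h after 8 steps, so h lies in an 8-cycle (b, g, d, h, f, e, j, i).
Since the cycle has length 8, φ^64 acts on it the same as φ^0 (64 mod 8 = 0).
So φ^64(h) = h.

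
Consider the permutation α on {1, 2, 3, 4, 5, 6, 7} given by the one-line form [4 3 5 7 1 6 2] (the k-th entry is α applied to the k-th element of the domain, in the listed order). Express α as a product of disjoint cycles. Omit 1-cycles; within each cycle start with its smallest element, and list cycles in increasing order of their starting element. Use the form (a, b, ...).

(1, 4, 7, 2, 3, 5)

Iterating α from 1 gives 1 → 4 → 7 → 2 → 3 → 5 → 1; that is the 6-cycle (1, 4, 7, 2, 3, 5).
Repeating from the next unused element and collecting all non-trivial cycles gives (1, 4, 7, 2, 3, 5).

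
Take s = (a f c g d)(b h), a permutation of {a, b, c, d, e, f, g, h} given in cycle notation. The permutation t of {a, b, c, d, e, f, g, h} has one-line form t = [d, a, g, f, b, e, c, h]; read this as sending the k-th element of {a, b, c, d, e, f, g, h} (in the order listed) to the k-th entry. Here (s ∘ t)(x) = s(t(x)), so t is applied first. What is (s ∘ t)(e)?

h

First apply t: t(e) = b, then s(b) = h. Thus (s ∘ t)(e) = h.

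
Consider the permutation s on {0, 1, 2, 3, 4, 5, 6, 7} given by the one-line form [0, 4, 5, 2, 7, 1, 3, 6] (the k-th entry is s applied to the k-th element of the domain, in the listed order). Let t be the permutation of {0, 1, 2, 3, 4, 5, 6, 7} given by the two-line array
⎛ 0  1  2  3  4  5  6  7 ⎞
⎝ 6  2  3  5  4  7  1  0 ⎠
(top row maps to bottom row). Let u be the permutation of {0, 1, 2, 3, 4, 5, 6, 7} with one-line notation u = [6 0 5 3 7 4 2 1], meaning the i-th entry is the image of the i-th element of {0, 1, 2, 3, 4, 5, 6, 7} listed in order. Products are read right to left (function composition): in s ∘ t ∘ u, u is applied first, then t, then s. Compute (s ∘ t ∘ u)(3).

1

(s ∘ t ∘ u)(3) = s(t(u(3))). u(3) = 3, then t(3) = 5, then s(5) = 1, so the result is 1.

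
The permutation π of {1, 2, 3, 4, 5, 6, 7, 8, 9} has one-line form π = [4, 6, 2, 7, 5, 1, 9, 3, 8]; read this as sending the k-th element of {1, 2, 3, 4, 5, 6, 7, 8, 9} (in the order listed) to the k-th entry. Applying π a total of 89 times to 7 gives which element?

Tracing 7 → 9 → … returns to 7 after 8 steps, so 7 lies in an 8-cycle (1 4 7 9 8 3 2 6).
Since the cycle has length 8, π^89 acts on it the same as π^1 (89 mod 8 = 1).
Stepping 1 place around the cycle: 7 → 9.

9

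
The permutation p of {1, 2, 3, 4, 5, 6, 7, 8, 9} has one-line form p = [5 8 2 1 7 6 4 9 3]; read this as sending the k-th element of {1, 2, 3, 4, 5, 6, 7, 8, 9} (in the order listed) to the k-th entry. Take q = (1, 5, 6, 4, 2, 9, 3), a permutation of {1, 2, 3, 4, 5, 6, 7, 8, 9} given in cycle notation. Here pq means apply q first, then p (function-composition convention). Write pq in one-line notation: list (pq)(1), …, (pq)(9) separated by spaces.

For each element, apply q then p: 1 → 5 → 7; 2 → 9 → 3; 3 → 1 → 5; 4 → 2 → 8; 5 → 6 → 6; 6 → 4 → 1; 7 → 7 → 4; 8 → 8 → 9; 9 → 3 → 2.
Collecting the images, pq = [7 3 5 8 6 1 4 9 2].

7 3 5 8 6 1 4 9 2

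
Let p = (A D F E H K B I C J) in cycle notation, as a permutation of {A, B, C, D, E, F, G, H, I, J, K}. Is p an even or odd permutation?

The cycle lengths are 10, 1.
A cycle is odd iff its length is even; p has 1 even-length cycle, so sgn(p) = (−1)^1 and p is odd.

odd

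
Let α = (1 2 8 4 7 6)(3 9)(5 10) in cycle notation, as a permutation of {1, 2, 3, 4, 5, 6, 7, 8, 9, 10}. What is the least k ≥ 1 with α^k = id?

The disjoint cycles have lengths 6, 2, 2.
Since disjoint cycles commute, ord(α) = lcm(6, 2, 2) = 6.

6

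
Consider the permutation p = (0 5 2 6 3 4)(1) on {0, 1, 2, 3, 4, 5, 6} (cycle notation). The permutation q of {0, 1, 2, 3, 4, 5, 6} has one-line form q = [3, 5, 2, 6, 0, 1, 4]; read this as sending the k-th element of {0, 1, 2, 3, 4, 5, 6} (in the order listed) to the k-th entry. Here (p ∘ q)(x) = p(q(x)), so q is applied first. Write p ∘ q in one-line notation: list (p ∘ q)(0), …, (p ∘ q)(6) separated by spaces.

Chase each element through q then p: 0 → 3 → 4; 1 → 5 → 2; 2 → 2 → 6; 3 → 6 → 3; 4 → 0 → 5; 5 → 1 → 1; 6 → 4 → 0.
So p ∘ q in one-line form is 4 2 6 3 5 1 0.

4 2 6 3 5 1 0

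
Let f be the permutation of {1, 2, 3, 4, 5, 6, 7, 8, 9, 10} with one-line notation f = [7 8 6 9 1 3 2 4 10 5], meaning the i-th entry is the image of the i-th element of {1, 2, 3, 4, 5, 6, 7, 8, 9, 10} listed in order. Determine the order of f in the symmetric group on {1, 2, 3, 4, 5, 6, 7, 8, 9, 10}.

The disjoint-cycle form of f has cycle lengths 8, 2.
The order is lcm(8, 2) = 8.

8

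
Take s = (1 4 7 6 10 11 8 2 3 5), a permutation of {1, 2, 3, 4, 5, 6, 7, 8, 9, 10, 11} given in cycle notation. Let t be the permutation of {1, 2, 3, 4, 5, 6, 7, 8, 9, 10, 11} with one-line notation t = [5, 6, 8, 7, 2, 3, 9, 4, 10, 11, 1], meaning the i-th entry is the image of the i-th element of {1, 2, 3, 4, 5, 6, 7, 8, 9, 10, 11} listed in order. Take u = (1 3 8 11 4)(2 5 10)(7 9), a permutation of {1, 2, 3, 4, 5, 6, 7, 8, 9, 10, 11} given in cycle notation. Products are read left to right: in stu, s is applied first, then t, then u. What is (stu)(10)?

3

(stu)(10) = u(t(s(10))). s(10) = 11, then t(11) = 1, then u(1) = 3, so the result is 3.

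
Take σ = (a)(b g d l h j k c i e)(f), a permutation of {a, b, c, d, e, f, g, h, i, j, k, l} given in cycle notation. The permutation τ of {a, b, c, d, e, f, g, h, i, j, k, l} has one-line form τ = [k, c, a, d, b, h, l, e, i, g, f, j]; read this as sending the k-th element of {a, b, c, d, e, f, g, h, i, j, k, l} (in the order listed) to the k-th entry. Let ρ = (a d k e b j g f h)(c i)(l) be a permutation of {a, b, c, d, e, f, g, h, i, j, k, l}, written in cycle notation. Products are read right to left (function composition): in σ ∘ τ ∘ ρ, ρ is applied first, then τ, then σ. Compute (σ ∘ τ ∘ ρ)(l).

Apply the permutations in order: ρ(l) = l, then τ(l) = j, then σ(j) = k. So (σ ∘ τ ∘ ρ)(l) = k.

k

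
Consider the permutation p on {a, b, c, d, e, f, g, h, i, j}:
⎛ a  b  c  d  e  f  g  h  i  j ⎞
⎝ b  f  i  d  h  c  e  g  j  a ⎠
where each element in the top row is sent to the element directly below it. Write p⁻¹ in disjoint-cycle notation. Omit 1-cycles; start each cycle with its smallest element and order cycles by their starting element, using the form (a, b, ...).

The cycle decomposition of p is (a, b, f, c, i, j)(e, h, g).
The inverse reverses every cycle; in canonical form, p⁻¹ = (a, j, i, c, f, b)(e, g, h).

(a, j, i, c, f, b)(e, g, h)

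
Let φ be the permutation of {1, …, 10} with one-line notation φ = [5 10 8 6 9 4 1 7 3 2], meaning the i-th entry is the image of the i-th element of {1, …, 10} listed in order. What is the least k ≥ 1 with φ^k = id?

6

The disjoint-cycle form of φ has cycle lengths 6, 2, 2.
The order of φ is the least common multiple of its cycle lengths: lcm(6, 2, 2) = 6.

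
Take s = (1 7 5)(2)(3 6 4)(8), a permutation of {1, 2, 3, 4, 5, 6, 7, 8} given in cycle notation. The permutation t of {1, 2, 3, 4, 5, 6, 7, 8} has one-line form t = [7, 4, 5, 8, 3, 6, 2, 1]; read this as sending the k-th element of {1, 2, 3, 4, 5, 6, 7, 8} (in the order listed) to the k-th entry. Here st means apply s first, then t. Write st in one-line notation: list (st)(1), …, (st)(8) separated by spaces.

2 4 6 5 7 8 3 1

For each element, apply s then t: 1 → 7 → 2; 2 → 2 → 4; 3 → 6 → 6; 4 → 3 → 5; 5 → 1 → 7; 6 → 4 → 8; 7 → 5 → 3; 8 → 8 → 1.
Collecting the images, st = [2 4 6 5 7 8 3 1].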